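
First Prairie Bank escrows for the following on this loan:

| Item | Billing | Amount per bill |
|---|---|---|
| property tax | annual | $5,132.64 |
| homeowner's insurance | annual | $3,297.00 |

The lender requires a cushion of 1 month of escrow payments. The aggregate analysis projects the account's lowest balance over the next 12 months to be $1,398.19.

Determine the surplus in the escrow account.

$695.72

Property tax: $5,132.64/yr
Homeowner's insurance: $3,297.00/yr
Yearly total = $5,132.64 + $3,297.00 = $8,429.64
Monthly escrow = $8,429.64 ÷ 12 = $702.47
Cushion = 1 × $702.47 = $702.47
Surplus = $1,398.19 − $702.47 = $695.72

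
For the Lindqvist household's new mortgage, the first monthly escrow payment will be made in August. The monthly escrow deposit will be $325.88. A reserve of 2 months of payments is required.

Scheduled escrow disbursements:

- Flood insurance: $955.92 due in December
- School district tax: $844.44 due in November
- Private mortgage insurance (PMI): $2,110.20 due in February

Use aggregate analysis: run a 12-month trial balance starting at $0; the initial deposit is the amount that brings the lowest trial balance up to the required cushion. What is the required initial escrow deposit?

Cushion = 2 × $325.88 = $651.76
Trial balance (start $0, +$325.88 each month, − disbursements):
  Aug: +$325.88 → $325.88
  Sep: +$325.88 → $651.76
  Oct: +$325.88 → $977.64
  Nov: +$325.88 − $844.44 → $459.08
  Dec: +$325.88 − $955.92 → -$170.96
  Jan: +$325.88 → $154.92
  Feb: +$325.88 − $2,110.20 → -$1,629.40
  Mar: +$325.88 → -$1,303.52
  Apr: +$325.88 → -$977.64
  May: +$325.88 → -$651.76
  Jun: +$325.88 → -$325.88
  Jul: +$325.88 → $0.00
Lowest trial balance = -$1,629.40 (Feb)
Initial deposit = cushion − low point = $651.76 − (-$1,629.40) = $2,281.16

$2,281.16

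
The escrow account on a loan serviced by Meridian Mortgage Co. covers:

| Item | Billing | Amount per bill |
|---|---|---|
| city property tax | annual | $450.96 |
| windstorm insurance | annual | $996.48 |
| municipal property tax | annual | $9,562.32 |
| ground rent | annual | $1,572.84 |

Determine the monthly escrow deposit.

City property tax — $450.96 per year
Windstorm insurance — $996.48 per year
Municipal property tax — $9,562.32 per year
Ground rent — $1,572.84 per year
Annual escrow total = $450.96 + $996.48 + $9,562.32 + $1,572.84 = $12,582.60
Monthly escrow = $12,582.60 / 12 = $1,048.55

$1,048.55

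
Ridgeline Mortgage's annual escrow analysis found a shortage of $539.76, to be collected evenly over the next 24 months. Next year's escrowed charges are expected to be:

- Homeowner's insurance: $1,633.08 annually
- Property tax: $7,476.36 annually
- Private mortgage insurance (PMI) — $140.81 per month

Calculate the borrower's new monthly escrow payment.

$922.42

Homeowner's insurance: $1,633.08
Property tax: $7,476.36
Private mortgage insurance (PMI): $140.81 × 12 = $1,689.72
Annual escrow total = $1,633.08 + $7,476.36 + $1,689.72 = $10,799.16
Monthly = $10,799.16 ÷ 12 = $899.93
Shortage per month = $539.76 ÷ 24 = $22.49
Adjusted monthly = $899.93 + $22.49 = $922.42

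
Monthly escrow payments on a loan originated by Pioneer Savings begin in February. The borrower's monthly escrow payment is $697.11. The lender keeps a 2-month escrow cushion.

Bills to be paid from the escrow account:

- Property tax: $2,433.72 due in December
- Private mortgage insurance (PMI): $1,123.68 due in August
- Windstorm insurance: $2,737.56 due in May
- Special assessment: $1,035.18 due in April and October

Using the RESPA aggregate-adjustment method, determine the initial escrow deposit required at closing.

$2,378.52

Cushion = 2 × $697.11 = $1,394.22
Trial balance (start $0, +$697.11 each month, − disbursements):
  Feb: +$697.11 → $697.11
  Mar: +$697.11 → $1,394.22
  Apr: +$697.11 − $1,035.18 → $1,056.15
  May: +$697.11 − $2,737.56 → -$984.30
  Jun: +$697.11 → -$287.19
  Jul: +$697.11 → $409.92
  Aug: +$697.11 − $1,123.68 → -$16.65
  Sep: +$697.11 → $680.46
  Oct: +$697.11 − $1,035.18 → $342.39
  Nov: +$697.11 → $1,039.50
  Dec: +$697.11 − $2,433.72 → -$697.11
  Jan: +$697.11 → $0.00
Lowest trial balance = -$984.30 (May)
Initial deposit = cushion − low point = $1,394.22 − (-$984.30) = $2,378.52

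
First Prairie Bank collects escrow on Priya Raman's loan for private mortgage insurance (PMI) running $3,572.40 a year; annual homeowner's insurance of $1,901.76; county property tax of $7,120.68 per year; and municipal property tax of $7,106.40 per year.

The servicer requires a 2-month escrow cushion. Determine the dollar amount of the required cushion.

Private mortgage insurance (PMI) = $3,572.40/yr
Homeowner's insurance = $1,901.76/yr
County property tax = $7,120.68/yr
Municipal property tax = $7,106.40/yr
Annual escrow total = $19,701.24
Monthly escrow = $19,701.24 ÷ 12 = $1,641.77
Cushion = 2 × $1,641.77 = $3,283.54

$3,283.54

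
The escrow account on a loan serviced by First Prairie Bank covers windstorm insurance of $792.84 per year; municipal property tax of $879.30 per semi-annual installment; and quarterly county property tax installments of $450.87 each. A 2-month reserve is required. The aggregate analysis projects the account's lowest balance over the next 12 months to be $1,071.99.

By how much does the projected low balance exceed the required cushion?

Windstorm insurance = $792.84 per year
Municipal property tax = $879.30 × 2 = $1,758.60 per year
County property tax = $450.87 × 4 = $1,803.48 per year
Total per year = $792.84 + $1,758.60 + $1,803.48 = $4,354.92
Base monthly escrow = $4,354.92 ÷ 12 = $362.91
Required reserve = 2 × $362.91 = $725.82
Excess over cushion: $1,071.99 − $725.82 = $346.17

$346.17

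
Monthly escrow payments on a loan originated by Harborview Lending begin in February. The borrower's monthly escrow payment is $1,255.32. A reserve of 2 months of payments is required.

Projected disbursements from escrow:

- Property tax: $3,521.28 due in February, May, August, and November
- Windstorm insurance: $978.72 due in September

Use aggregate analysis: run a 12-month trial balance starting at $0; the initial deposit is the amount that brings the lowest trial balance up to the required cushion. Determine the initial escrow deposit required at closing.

$5,021.28

Cushion = 2 × $1,255.32 = $2,510.64
Trial balance (start $0, +$1,255.32 each month, − disbursements):
  Feb: +$1,255.32 − $3,521.28 → -$2,265.96
  Mar: +$1,255.32 → -$1,010.64
  Apr: +$1,255.32 → $244.68
  May: +$1,255.32 − $3,521.28 → -$2,021.28
  Jun: +$1,255.32 → -$765.96
  Jul: +$1,255.32 → $489.36
  Aug: +$1,255.32 − $3,521.28 → -$1,776.60
  Sep: +$1,255.32 − $978.72 → -$1,500.00
  Oct: +$1,255.32 → -$244.68
  Nov: +$1,255.32 − $3,521.28 → -$2,510.64
  Dec: +$1,255.32 → -$1,255.32
  Jan: +$1,255.32 → $0.00
Lowest trial balance = -$2,510.64 (Nov)
Initial deposit = cushion − low point = $2,510.64 − (-$2,510.64) = $5,021.28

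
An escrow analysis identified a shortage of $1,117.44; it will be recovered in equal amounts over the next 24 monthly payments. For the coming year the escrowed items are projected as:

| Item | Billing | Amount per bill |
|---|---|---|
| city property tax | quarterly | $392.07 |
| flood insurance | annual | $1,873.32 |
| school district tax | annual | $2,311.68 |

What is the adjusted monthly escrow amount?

$526.00

City property tax = $392.07 × 4 = $1,568.28 annually
Flood insurance = $1,873.32 annually
School district tax = $2,311.68 annually
Combined annual = $5,753.28
Monthly escrow = $5,753.28 / 12 = $479.44
Monthly shortage recovery: $1,117.44 / 24 = $46.56
Adjusted monthly = $479.44 + $46.56 = $526.00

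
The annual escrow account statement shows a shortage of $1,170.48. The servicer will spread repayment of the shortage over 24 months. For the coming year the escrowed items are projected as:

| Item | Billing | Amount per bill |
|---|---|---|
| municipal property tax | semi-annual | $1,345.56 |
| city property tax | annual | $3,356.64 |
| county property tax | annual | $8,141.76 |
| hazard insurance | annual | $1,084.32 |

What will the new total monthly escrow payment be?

$1,321.59

Municipal property tax — $1,345.56 × 2 = $2,691.12/yr
City property tax — $3,356.64/yr
County property tax — $8,141.76/yr
Hazard insurance — $1,084.32/yr
Total per year = $15,273.84
Per month = $15,273.84 ÷ 12 = $1,272.82
Monthly shortage recovery: $1,170.48 / 24 = $48.77
Adjusted monthly = $1,272.82 + $48.77 = $1,321.59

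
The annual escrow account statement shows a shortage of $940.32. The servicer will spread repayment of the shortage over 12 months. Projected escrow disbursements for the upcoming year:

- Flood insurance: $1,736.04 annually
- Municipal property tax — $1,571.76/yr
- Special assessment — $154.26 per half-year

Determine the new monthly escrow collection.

Flood insurance = $1,736.04/yr
Municipal property tax = $1,571.76/yr
Special assessment = $154.26 × 2 = $308.52/yr
Combined annual = $3,616.32
Monthly = $3,616.32 ÷ 12 = $301.36
Shortage spread = $940.32 / 12 = $78.36/mo
Adjusted monthly = $301.36 + $78.36 = $379.72

$379.72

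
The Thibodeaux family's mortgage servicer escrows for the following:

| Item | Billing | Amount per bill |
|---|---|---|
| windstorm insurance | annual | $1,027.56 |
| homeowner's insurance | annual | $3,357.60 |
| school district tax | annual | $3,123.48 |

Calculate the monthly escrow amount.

Windstorm insurance: $1,027.56
Homeowner's insurance: $3,357.60
School district tax: $3,123.48
Total annual escrow = $1,027.56 + $3,357.60 + $3,123.48 = $7,508.64
Base monthly escrow = $7,508.64 ÷ 12 = $625.72

$625.72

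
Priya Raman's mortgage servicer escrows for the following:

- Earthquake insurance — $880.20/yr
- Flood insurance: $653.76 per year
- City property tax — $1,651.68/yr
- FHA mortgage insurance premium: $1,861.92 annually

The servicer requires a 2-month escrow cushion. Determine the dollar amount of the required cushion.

$841.26

Earthquake insurance = $880.20
Flood insurance = $653.76
City property tax = $1,651.68
FHA mortgage insurance premium = $1,861.92
Annual escrow total = $880.20 + $653.76 + $1,651.68 + $1,861.92 = $5,047.56
Base monthly escrow = $5,047.56 ÷ 12 = $420.63
Cushion = 2 × $420.63 = $841.26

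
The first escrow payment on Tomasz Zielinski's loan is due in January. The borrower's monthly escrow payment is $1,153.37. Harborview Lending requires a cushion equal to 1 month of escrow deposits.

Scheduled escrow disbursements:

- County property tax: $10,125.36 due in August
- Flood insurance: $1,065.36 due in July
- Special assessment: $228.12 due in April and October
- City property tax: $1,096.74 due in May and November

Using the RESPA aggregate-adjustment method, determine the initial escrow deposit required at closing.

$4,441.99

Cushion = 1 × $1,153.37 = $1,153.37
Trial balance (start $0, +$1,153.37 each month, − disbursements):
  Jan: +$1,153.37 → $1,153.37
  Feb: +$1,153.37 → $2,306.74
  Mar: +$1,153.37 → $3,460.11
  Apr: +$1,153.37 − $228.12 → $4,385.36
  May: +$1,153.37 − $1,096.74 → $4,441.99
  Jun: +$1,153.37 → $5,595.36
  Jul: +$1,153.37 − $1,065.36 → $5,683.37
  Aug: +$1,153.37 − $10,125.36 → -$3,288.62
  Sep: +$1,153.37 → -$2,135.25
  Oct: +$1,153.37 − $228.12 → -$1,210.00
  Nov: +$1,153.37 − $1,096.74 → -$1,153.37
  Dec: +$1,153.37 → $0.00
Lowest trial balance = -$3,288.62 (Aug)
Initial deposit = cushion − low point = $1,153.37 − (-$3,288.62) = $4,441.99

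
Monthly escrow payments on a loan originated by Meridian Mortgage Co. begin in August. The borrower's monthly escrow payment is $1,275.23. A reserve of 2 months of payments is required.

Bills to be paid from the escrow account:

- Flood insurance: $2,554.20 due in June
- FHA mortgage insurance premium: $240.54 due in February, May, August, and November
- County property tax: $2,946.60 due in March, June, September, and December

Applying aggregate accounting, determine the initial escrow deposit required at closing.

$3,825.69

Cushion = 2 × $1,275.23 = $2,550.46
Trial balance (start $0, +$1,275.23 each month, − disbursements):
  Aug: +$1,275.23 − $240.54 → $1,034.69
  Sep: +$1,275.23 − $2,946.60 → -$636.68
  Oct: +$1,275.23 → $638.55
  Nov: +$1,275.23 − $240.54 → $1,673.24
  Dec: +$1,275.23 − $2,946.60 → $1.87
  Jan: +$1,275.23 → $1,277.10
  Feb: +$1,275.23 − $240.54 → $2,311.79
  Mar: +$1,275.23 − $2,946.60 → $640.42
  Apr: +$1,275.23 → $1,915.65
  May: +$1,275.23 − $240.54 → $2,950.34
  Jun: +$1,275.23 − $5,500.80 → -$1,275.23
  Jul: +$1,275.23 → $0.00
Lowest trial balance = -$1,275.23 (Jun)
Initial deposit = cushion − low point = $2,550.46 − (-$1,275.23) = $3,825.69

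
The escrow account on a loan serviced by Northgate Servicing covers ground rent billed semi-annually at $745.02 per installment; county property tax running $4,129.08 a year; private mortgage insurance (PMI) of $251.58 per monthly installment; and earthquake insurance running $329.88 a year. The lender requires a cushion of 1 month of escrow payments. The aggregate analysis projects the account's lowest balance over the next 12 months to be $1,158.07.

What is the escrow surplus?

Ground rent = $745.02 × 2 = $1,490.04
County property tax = $4,129.08
Private mortgage insurance (PMI) = $251.58 × 12 = $3,018.96
Earthquake insurance = $329.88
Total annual escrow = $8,967.96
Base monthly escrow = $8,967.96 ÷ 12 = $747.33
Required cushion = 1 × $747.33 = $747.33
Surplus = $1,158.07 − $747.33 = $410.74

$410.74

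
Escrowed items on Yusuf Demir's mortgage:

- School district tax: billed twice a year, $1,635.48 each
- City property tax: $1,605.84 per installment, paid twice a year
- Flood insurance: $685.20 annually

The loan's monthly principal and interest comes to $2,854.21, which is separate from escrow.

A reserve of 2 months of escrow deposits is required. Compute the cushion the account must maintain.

School district tax: $1,635.48 × 2 = $3,270.96
City property tax: $1,605.84 × 2 = $3,211.68
Flood insurance: $685.20
Combined annual = $7,167.84
Monthly escrow = $7,167.84 / 12 = $597.32
Reserve = 2 × $597.32 = $1,194.64

$1,194.64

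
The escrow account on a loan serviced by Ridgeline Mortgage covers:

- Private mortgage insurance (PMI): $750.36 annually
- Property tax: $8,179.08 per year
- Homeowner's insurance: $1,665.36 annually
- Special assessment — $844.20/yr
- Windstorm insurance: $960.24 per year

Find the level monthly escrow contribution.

Private mortgage insurance (PMI): $750.36 per year
Property tax: $8,179.08 per year
Homeowner's insurance: $1,665.36 per year
Special assessment: $844.20 per year
Windstorm insurance: $960.24 per year
Combined annual = $750.36 + $8,179.08 + $1,665.36 + $844.20 + $960.24 = $12,399.24
Monthly = $12,399.24 / 12 = $1,033.27

$1,033.27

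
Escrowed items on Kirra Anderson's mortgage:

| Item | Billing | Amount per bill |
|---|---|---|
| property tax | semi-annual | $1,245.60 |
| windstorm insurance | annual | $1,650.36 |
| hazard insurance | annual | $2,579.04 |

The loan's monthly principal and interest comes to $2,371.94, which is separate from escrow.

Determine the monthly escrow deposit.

Property tax = $1,245.60 × 2 = $2,491.20 per year
Windstorm insurance = $1,650.36 per year
Hazard insurance = $2,579.04 per year
Total annual escrow = $6,720.60
Per month = $6,720.60 ÷ 12 = $560.05

$560.05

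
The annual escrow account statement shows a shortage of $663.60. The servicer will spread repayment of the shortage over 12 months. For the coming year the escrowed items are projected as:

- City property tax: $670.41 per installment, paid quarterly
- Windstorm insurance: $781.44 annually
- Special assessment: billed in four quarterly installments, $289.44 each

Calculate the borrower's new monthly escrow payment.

City property tax — $670.41 × 4 = $2,681.64/yr
Windstorm insurance — $781.44/yr
Special assessment — $289.44 × 4 = $1,157.76/yr
Total annual escrow = $4,620.84
Base monthly escrow = $4,620.84 ÷ 12 = $385.07
Monthly shortage recovery: $663.60 ÷ 12 = $55.30
Adjusted monthly = $385.07 + $55.30 = $440.37

$440.37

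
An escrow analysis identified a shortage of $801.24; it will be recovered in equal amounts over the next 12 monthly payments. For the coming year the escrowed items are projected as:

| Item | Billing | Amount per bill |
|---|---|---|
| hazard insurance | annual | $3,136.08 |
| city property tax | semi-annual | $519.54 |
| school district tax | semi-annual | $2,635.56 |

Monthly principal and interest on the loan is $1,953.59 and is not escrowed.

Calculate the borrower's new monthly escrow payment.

$853.96

Hazard insurance: $3,136.08 annually
City property tax: $519.54 × 2 = $1,039.08 annually
School district tax: $2,635.56 × 2 = $5,271.12 annually
Yearly total = $3,136.08 + $1,039.08 + $5,271.12 = $9,446.28
Per month = $9,446.28 / 12 = $787.19
Monthly shortage recovery: $801.24 / 12 = $66.77
New monthly escrow = $787.19 + $66.77 = $853.96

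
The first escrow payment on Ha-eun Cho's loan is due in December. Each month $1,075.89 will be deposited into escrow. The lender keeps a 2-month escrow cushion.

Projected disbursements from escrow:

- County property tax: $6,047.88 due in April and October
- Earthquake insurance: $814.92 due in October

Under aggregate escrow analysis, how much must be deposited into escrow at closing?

Cushion = 2 × $1,075.89 = $2,151.78
Trial balance (start $0, +$1,075.89 each month, − disbursements):
  Dec: +$1,075.89 → $1,075.89
  Jan: +$1,075.89 → $2,151.78
  Feb: +$1,075.89 → $3,227.67
  Mar: +$1,075.89 → $4,303.56
  Apr: +$1,075.89 − $6,047.88 → -$668.43
  May: +$1,075.89 → $407.46
  Jun: +$1,075.89 → $1,483.35
  Jul: +$1,075.89 → $2,559.24
  Aug: +$1,075.89 → $3,635.13
  Sep: +$1,075.89 → $4,711.02
  Oct: +$1,075.89 − $6,862.80 → -$1,075.89
  Nov: +$1,075.89 → $0.00
Lowest trial balance = -$1,075.89 (Oct)
Initial deposit = cushion − low point = $2,151.78 − (-$1,075.89) = $3,227.67

$3,227.67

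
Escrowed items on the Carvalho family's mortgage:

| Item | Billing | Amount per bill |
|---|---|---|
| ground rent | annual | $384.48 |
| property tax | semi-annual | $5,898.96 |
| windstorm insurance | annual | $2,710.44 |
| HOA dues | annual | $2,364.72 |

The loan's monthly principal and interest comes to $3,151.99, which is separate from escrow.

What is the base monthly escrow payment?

Ground rent = $384.48
Property tax = $5,898.96 × 2 = $11,797.92
Windstorm insurance = $2,710.44
HOA dues = $2,364.72
Yearly total = $384.48 + $11,797.92 + $2,710.44 + $2,364.72 = $17,257.56
Per month = $17,257.56 ÷ 12 = $1,438.13

$1,438.13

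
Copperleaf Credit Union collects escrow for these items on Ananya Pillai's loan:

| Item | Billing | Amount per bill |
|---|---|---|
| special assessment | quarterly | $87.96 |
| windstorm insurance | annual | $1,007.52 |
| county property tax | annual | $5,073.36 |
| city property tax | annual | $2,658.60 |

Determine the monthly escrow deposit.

Special assessment: $87.96 × 4 = $351.84 annually
Windstorm insurance: $1,007.52 annually
County property tax: $5,073.36 annually
City property tax: $2,658.60 annually
Combined annual = $351.84 + $1,007.52 + $5,073.36 + $2,658.60 = $9,091.32
Per month = $9,091.32 / 12 = $757.61

$757.61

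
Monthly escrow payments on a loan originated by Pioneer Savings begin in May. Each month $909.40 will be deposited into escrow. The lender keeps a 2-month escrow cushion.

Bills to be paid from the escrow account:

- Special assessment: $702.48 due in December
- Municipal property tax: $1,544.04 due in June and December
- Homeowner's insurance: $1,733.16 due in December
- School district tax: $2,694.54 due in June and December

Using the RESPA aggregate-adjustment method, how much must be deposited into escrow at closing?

$5,456.40

Cushion = 2 × $909.40 = $1,818.80
Trial balance (start $0, +$909.40 each month, − disbursements):
  May: +$909.40 → $909.40
  Jun: +$909.40 − $4,238.58 → -$2,419.78
  Jul: +$909.40 → -$1,510.38
  Aug: +$909.40 → -$600.98
  Sep: +$909.40 → $308.42
  Oct: +$909.40 → $1,217.82
  Nov: +$909.40 → $2,127.22
  Dec: +$909.40 − $6,674.22 → -$3,637.60
  Jan: +$909.40 → -$2,728.20
  Feb: +$909.40 → -$1,818.80
  Mar: +$909.40 → -$909.40
  Apr: +$909.40 → $0.00
Lowest trial balance = -$3,637.60 (Dec)
Initial deposit = cushion − low point = $1,818.80 − (-$3,637.60) = $5,456.40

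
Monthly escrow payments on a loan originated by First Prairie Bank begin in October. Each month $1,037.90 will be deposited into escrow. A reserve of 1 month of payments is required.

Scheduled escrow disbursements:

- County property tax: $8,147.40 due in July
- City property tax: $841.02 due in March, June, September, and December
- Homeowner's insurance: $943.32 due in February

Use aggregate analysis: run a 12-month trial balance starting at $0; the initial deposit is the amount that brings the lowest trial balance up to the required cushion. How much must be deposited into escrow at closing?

$2,272.68

Cushion = 1 × $1,037.90 = $1,037.90
Trial balance (start $0, +$1,037.90 each month, − disbursements):
  Oct: +$1,037.90 → $1,037.90
  Nov: +$1,037.90 → $2,075.80
  Dec: +$1,037.90 − $841.02 → $2,272.68
  Jan: +$1,037.90 → $3,310.58
  Feb: +$1,037.90 − $943.32 → $3,405.16
  Mar: +$1,037.90 − $841.02 → $3,602.04
  Apr: +$1,037.90 → $4,639.94
  May: +$1,037.90 → $5,677.84
  Jun: +$1,037.90 − $841.02 → $5,874.72
  Jul: +$1,037.90 − $8,147.40 → -$1,234.78
  Aug: +$1,037.90 → -$196.88
  Sep: +$1,037.90 − $841.02 → $0.00
Lowest trial balance = -$1,234.78 (Jul)
Initial deposit = cushion − low point = $1,037.90 − (-$1,234.78) = $2,272.68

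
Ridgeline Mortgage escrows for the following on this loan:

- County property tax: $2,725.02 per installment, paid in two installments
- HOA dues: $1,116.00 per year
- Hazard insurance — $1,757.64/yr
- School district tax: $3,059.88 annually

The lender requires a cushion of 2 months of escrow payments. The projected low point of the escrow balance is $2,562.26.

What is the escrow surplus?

County property tax = $2,725.02 × 2 = $5,450.04 per year
HOA dues = $1,116.00 per year
Hazard insurance = $1,757.64 per year
School district tax = $3,059.88 per year
Total annual escrow = $5,450.04 + $1,116.00 + $1,757.64 + $3,059.88 = $11,383.56
Per month = $11,383.56 ÷ 12 = $948.63
Required reserve = 2 × $948.63 = $1,897.26
Surplus = $2,562.26 − $1,897.26 = $665.00

$665.00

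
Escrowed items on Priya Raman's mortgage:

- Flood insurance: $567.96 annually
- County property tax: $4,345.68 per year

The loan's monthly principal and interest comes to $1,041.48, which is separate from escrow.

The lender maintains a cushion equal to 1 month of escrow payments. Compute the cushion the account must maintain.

Flood insurance: $567.96 annually
County property tax: $4,345.68 annually
Total per year = $4,913.64
Monthly escrow = $4,913.64 / 12 = $409.47
Reserve = 1 × $409.47 = $409.47

$409.47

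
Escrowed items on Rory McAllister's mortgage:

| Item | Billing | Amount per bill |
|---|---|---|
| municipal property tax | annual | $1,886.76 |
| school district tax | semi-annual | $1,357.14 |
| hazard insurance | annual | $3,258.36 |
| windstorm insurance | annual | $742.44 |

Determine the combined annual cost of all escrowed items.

$8,601.84

Municipal property tax = $1,886.76/yr
School district tax = $1,357.14 × 2 = $2,714.28/yr
Hazard insurance = $3,258.36/yr
Windstorm insurance = $742.44/yr
Total per year = $8,601.84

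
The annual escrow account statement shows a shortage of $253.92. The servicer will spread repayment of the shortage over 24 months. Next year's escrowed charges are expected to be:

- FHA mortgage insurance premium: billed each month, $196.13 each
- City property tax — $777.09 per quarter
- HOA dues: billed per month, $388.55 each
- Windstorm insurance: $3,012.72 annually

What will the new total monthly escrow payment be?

$1,105.35

FHA mortgage insurance premium — $196.13 × 12 = $2,353.56
City property tax — $777.09 × 4 = $3,108.36
HOA dues — $388.55 × 12 = $4,662.60
Windstorm insurance — $3,012.72
Yearly total = $2,353.56 + $3,108.36 + $4,662.60 + $3,012.72 = $13,137.24
Base monthly escrow = $13,137.24 ÷ 12 = $1,094.77
Shortage per month = $253.92 / 24 = $10.58
Adjusted monthly = $1,094.77 + $10.58 = $1,105.35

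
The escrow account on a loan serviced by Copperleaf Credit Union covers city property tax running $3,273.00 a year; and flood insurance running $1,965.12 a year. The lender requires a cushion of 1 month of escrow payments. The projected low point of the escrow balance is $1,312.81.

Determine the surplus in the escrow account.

City property tax = $3,273.00
Flood insurance = $1,965.12
Annual escrow total = $3,273.00 + $1,965.12 = $5,238.12
Per month = $5,238.12 ÷ 12 = $436.51
Required cushion = 1 × $436.51 = $436.51
Excess over cushion: $1,312.81 − $436.51 = $876.30

$876.30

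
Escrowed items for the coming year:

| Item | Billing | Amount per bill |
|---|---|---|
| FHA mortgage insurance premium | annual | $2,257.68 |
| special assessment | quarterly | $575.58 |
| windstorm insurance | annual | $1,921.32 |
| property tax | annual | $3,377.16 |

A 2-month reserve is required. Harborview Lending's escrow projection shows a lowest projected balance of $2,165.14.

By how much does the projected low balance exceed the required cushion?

FHA mortgage insurance premium = $2,257.68
Special assessment = $575.58 × 4 = $2,302.32
Windstorm insurance = $1,921.32
Property tax = $3,377.16
Total per year = $2,257.68 + $2,302.32 + $1,921.32 + $3,377.16 = $9,858.48
Monthly escrow = $9,858.48 ÷ 12 = $821.54
Required cushion = 2 × $821.54 = $1,643.08
Excess over cushion: $2,165.14 − $1,643.08 = $522.06

$522.06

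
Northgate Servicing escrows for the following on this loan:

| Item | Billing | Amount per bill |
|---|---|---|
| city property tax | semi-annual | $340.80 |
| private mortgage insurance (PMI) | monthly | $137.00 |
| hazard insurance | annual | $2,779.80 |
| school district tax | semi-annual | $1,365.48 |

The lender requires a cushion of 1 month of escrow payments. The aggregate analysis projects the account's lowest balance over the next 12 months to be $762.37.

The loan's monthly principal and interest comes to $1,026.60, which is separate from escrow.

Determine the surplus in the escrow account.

City property tax — $340.80 × 2 = $681.60 per year
Private mortgage insurance (PMI) — $137.00 × 12 = $1,644.00 per year
Hazard insurance — $2,779.80 per year
School district tax — $1,365.48 × 2 = $2,730.96 per year
Combined annual = $7,836.36
Monthly escrow = $7,836.36 / 12 = $653.03
Required reserve = 1 × $653.03 = $653.03
Surplus = $762.37 − $653.03 = $109.34

$109.34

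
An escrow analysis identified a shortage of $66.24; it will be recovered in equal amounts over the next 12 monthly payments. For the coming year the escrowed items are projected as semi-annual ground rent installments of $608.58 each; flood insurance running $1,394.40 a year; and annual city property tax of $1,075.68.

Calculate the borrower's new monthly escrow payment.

$312.79

Ground rent — $608.58 × 2 = $1,217.16
Flood insurance — $1,394.40
City property tax — $1,075.68
Total per year = $1,217.16 + $1,394.40 + $1,075.68 = $3,687.24
Monthly = $3,687.24 / 12 = $307.27
Monthly shortage recovery: $66.24 / 12 = $5.52
Adjusted monthly = $307.27 + $5.52 = $312.79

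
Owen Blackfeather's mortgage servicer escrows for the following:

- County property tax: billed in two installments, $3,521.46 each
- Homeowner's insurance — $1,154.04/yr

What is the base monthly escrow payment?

County property tax: $3,521.46 × 2 = $7,042.92
Homeowner's insurance: $1,154.04
Combined annual = $7,042.92 + $1,154.04 = $8,196.96
Base monthly escrow = $8,196.96 ÷ 12 = $683.08

$683.08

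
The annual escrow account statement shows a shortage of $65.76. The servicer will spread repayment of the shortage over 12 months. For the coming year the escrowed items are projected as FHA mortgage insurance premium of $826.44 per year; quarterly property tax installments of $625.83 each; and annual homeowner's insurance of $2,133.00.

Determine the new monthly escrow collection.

FHA mortgage insurance premium: $826.44 annually
Property tax: $625.83 × 4 = $2,503.32 annually
Homeowner's insurance: $2,133.00 annually
Total annual escrow = $826.44 + $2,503.32 + $2,133.00 = $5,462.76
Base monthly escrow = $5,462.76 ÷ 12 = $455.23
Shortage spread = $65.76 ÷ 12 = $5.48/mo
Adjusted monthly = $455.23 + $5.48 = $460.71

$460.71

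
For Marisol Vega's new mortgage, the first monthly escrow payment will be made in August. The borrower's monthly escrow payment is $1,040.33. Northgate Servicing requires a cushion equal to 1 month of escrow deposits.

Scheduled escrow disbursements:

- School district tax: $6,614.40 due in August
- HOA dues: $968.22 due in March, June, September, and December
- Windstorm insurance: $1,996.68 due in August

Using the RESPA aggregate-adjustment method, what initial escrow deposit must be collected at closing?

$8,611.08

Cushion = 1 × $1,040.33 = $1,040.33
Trial balance (start $0, +$1,040.33 each month, − disbursements):
  Aug: +$1,040.33 − $8,611.08 → -$7,570.75
  Sep: +$1,040.33 − $968.22 → -$7,498.64
  Oct: +$1,040.33 → -$6,458.31
  Nov: +$1,040.33 → -$5,417.98
  Dec: +$1,040.33 − $968.22 → -$5,345.87
  Jan: +$1,040.33 → -$4,305.54
  Feb: +$1,040.33 → -$3,265.21
  Mar: +$1,040.33 − $968.22 → -$3,193.10
  Apr: +$1,040.33 → -$2,152.77
  May: +$1,040.33 → -$1,112.44
  Jun: +$1,040.33 − $968.22 → -$1,040.33
  Jul: +$1,040.33 → $0.00
Lowest trial balance = -$7,570.75 (Aug)
Initial deposit = cushion − low point = $1,040.33 − (-$7,570.75) = $8,611.08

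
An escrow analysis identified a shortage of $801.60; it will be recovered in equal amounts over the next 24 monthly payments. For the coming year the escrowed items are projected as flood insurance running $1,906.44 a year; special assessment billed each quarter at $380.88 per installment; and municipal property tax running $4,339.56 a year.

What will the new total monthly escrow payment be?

Flood insurance — $1,906.44 per year
Special assessment — $380.88 × 4 = $1,523.52 per year
Municipal property tax — $4,339.56 per year
Combined annual = $1,906.44 + $1,523.52 + $4,339.56 = $7,769.52
Monthly = $7,769.52 / 12 = $647.46
Shortage spread = $801.60 ÷ 24 = $33.40/mo
New monthly escrow = $647.46 + $33.40 = $680.86

$680.86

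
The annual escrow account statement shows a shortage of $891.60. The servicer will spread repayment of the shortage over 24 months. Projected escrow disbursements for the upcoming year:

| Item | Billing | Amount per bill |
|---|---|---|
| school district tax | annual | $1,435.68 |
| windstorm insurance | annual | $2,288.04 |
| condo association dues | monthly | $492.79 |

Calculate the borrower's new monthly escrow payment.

$840.25

School district tax — $1,435.68 annually
Windstorm insurance — $2,288.04 annually
Condo association dues — $492.79 × 12 = $5,913.48 annually
Annual escrow total = $1,435.68 + $2,288.04 + $5,913.48 = $9,637.20
Monthly = $9,637.20 / 12 = $803.10
Shortage spread = $891.60 ÷ 24 = $37.15/mo
Adjusted monthly = $803.10 + $37.15 = $840.25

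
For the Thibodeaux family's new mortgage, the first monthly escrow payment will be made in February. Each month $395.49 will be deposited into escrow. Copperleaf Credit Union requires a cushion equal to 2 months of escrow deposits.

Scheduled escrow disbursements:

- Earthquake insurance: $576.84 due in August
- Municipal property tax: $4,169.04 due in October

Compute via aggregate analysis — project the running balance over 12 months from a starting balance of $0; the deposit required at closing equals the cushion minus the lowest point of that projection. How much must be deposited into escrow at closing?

Cushion = 2 × $395.49 = $790.98
Trial balance (start $0, +$395.49 each month, − disbursements):
  Feb: +$395.49 → $395.49
  Mar: +$395.49 → $790.98
  Apr: +$395.49 → $1,186.47
  May: +$395.49 → $1,581.96
  Jun: +$395.49 → $1,977.45
  Jul: +$395.49 → $2,372.94
  Aug: +$395.49 − $576.84 → $2,191.59
  Sep: +$395.49 → $2,587.08
  Oct: +$395.49 − $4,169.04 → -$1,186.47
  Nov: +$395.49 → -$790.98
  Dec: +$395.49 → -$395.49
  Jan: +$395.49 → $0.00
Lowest trial balance = -$1,186.47 (Oct)
Initial deposit = cushion − low point = $790.98 − (-$1,186.47) = $1,977.45

$1,977.45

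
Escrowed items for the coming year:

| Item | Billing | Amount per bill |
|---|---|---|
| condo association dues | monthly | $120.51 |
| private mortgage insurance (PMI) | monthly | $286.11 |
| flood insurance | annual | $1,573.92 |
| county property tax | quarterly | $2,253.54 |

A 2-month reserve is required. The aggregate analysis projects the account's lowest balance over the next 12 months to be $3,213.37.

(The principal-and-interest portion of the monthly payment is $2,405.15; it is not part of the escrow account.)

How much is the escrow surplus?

$635.45

Condo association dues: $120.51 × 12 = $1,446.12 annually
Private mortgage insurance (PMI): $286.11 × 12 = $3,433.32 annually
Flood insurance: $1,573.92 annually
County property tax: $2,253.54 × 4 = $9,014.16 annually
Annual escrow total = $15,467.52
Monthly escrow = $15,467.52 ÷ 12 = $1,288.96
Cushion = 2 × $1,288.96 = $2,577.92
Excess over cushion: $3,213.37 − $2,577.92 = $635.45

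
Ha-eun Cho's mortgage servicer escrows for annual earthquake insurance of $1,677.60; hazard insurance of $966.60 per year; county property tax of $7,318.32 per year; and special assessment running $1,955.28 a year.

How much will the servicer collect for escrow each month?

$993.15

Earthquake insurance — $1,677.60
Hazard insurance — $966.60
County property tax — $7,318.32
Special assessment — $1,955.28
Total per year = $1,677.60 + $966.60 + $7,318.32 + $1,955.28 = $11,917.80
Per month = $11,917.80 / 12 = $993.15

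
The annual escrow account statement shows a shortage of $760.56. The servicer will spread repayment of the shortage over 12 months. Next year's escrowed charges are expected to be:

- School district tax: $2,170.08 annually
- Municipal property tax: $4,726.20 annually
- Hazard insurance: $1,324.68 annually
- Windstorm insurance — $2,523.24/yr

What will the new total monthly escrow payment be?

$958.73

School district tax: $2,170.08 annually
Municipal property tax: $4,726.20 annually
Hazard insurance: $1,324.68 annually
Windstorm insurance: $2,523.24 annually
Annual escrow total = $10,744.20
Base monthly escrow = $10,744.20 ÷ 12 = $895.35
Monthly shortage recovery: $760.56 ÷ 12 = $63.38
Adjusted monthly = $895.35 + $63.38 = $958.73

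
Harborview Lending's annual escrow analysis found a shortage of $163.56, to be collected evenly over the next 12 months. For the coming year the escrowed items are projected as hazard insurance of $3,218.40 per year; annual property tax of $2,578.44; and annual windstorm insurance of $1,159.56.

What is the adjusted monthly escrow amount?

$593.33

Hazard insurance = $3,218.40/yr
Property tax = $2,578.44/yr
Windstorm insurance = $1,159.56/yr
Yearly total = $6,956.40
Monthly = $6,956.40 ÷ 12 = $579.70
Shortage spread = $163.56 ÷ 12 = $13.63/mo
New monthly escrow = $579.70 + $13.63 = $593.33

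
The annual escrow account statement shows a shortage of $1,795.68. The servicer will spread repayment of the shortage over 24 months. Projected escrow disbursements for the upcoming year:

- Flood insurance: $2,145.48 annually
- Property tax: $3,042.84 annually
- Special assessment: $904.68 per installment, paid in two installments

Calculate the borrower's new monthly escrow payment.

Flood insurance = $2,145.48/yr
Property tax = $3,042.84/yr
Special assessment = $904.68 × 2 = $1,809.36/yr
Yearly total = $2,145.48 + $3,042.84 + $1,809.36 = $6,997.68
Per month = $6,997.68 ÷ 12 = $583.14
Shortage per month = $1,795.68 ÷ 24 = $74.82
New monthly escrow = $583.14 + $74.82 = $657.96

$657.96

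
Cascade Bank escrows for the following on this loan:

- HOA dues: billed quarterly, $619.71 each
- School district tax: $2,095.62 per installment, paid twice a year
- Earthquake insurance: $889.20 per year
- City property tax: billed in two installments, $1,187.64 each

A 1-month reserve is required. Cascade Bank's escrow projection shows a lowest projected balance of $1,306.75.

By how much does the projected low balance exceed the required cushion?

HOA dues: $619.71 × 4 = $2,478.84 annually
School district tax: $2,095.62 × 2 = $4,191.24 annually
Earthquake insurance: $889.20 annually
City property tax: $1,187.64 × 2 = $2,375.28 annually
Total per year = $2,478.84 + $4,191.24 + $889.20 + $2,375.28 = $9,934.56
Base monthly escrow = $9,934.56 / 12 = $827.88
Required cushion = 1 × $827.88 = $827.88
Excess over cushion: $1,306.75 − $827.88 = $478.87

$478.87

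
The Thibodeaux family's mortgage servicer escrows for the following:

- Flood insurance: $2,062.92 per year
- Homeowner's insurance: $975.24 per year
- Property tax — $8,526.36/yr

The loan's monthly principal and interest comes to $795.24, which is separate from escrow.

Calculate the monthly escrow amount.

$963.71

Flood insurance — $2,062.92/yr
Homeowner's insurance — $975.24/yr
Property tax — $8,526.36/yr
Total per year = $2,062.92 + $975.24 + $8,526.36 = $11,564.52
Base monthly escrow = $11,564.52 ÷ 12 = $963.71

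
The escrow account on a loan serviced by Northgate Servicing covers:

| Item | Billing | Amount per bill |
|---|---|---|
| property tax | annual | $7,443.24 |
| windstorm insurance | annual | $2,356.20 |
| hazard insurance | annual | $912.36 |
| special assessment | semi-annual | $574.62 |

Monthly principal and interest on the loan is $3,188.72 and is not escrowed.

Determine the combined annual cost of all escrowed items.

Property tax — $7,443.24
Windstorm insurance — $2,356.20
Hazard insurance — $912.36
Special assessment — $574.62 × 2 = $1,149.24
Yearly total = $7,443.24 + $2,356.20 + $912.36 + $1,149.24 = $11,861.04

$11,861.04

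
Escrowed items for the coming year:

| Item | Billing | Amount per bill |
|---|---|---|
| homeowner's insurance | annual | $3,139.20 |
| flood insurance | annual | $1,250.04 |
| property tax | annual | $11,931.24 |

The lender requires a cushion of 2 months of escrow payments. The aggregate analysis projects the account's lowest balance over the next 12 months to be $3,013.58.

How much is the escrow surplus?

Homeowner's insurance: $3,139.20 annually
Flood insurance: $1,250.04 annually
Property tax: $11,931.24 annually
Total annual escrow = $16,320.48
Monthly escrow = $16,320.48 / 12 = $1,360.04
Required reserve = 2 × $1,360.04 = $2,720.08
Excess over cushion: $3,013.58 − $2,720.08 = $293.50

$293.50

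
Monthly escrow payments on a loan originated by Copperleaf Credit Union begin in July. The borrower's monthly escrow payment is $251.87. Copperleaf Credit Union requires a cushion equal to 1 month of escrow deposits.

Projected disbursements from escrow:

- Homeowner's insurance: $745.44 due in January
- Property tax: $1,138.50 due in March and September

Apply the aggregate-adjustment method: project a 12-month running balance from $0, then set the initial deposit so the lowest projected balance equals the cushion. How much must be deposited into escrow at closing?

Cushion = 1 × $251.87 = $251.87
Trial balance (start $0, +$251.87 each month, − disbursements):
  Jul: +$251.87 → $251.87
  Aug: +$251.87 → $503.74
  Sep: +$251.87 − $1,138.50 → -$382.89
  Oct: +$251.87 → -$131.02
  Nov: +$251.87 → $120.85
  Dec: +$251.87 → $372.72
  Jan: +$251.87 − $745.44 → -$120.85
  Feb: +$251.87 → $131.02
  Mar: +$251.87 − $1,138.50 → -$755.61
  Apr: +$251.87 → -$503.74
  May: +$251.87 → -$251.87
  Jun: +$251.87 → $0.00
Lowest trial balance = -$755.61 (Mar)
Initial deposit = cushion − low point = $251.87 − (-$755.61) = $1,007.48

$1,007.48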